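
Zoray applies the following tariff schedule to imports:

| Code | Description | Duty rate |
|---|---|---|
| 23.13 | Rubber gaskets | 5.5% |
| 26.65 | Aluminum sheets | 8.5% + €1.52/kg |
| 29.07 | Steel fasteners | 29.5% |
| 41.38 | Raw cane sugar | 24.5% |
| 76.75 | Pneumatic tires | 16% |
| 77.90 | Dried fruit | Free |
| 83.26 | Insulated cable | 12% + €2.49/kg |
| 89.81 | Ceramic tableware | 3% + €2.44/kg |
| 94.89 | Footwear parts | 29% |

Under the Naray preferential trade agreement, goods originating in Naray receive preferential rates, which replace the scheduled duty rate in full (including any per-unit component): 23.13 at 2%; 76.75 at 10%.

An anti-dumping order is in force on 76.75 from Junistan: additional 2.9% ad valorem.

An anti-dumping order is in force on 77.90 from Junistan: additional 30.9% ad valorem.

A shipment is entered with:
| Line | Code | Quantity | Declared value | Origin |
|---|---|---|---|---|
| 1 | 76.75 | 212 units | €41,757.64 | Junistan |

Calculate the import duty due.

€7,892.19

Line 1 (76.75, Junistan, 212 units, €41,757.64):
Base rate for 76.75 is 16%.
76.75 has an FTA preferential rate, but origin Junistan is not Naray; base rate stands.
Additional duty on 76.75 from Junistan: +2.9%. Applied ad valorem rate: 16% + 2.9% = 18.9%.
Duty = €41,757.64 × 18.9% = €7,892.19.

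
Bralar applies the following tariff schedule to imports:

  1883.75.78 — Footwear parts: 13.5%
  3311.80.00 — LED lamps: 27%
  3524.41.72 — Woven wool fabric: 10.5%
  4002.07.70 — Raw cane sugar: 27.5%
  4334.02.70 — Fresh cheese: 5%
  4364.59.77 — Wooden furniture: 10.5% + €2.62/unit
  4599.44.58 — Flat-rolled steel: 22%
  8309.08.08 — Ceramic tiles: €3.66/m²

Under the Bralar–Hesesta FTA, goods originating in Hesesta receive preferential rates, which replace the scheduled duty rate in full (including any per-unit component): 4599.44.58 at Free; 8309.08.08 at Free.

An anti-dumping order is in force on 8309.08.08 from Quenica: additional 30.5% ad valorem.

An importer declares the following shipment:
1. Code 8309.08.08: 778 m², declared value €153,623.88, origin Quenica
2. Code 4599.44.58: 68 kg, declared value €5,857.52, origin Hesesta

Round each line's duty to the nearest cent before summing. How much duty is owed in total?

Line 1 (8309.08.08, Quenica, 778 m², €153,623.88):
Base rate for 8309.08.08 is €3.66/m².
8309.08.08 has an FTA preferential rate, but origin Quenica is not Hesesta; base rate stands.
Additional duty on 8309.08.08 from Quenica: +30.5% ad valorem. Applied ad valorem rate = 30.5%.
Duty = €153,623.88 × 30.5% + 778 × €3.66 = €49,702.76.
Line 2 (4599.44.58, Hesesta, 68 kg, €5,857.52):
Base rate for 4599.44.58 is 22%.
Origin Hesesta qualifies under the Bralar–Hesesta agreement and 4599.44.58 is covered: preferential rate Free applies instead.
Duty = €5,857.52 × 0% = €0.00.
Total = €49,702.76 + €0.00 = €49,702.76.

€49,702.76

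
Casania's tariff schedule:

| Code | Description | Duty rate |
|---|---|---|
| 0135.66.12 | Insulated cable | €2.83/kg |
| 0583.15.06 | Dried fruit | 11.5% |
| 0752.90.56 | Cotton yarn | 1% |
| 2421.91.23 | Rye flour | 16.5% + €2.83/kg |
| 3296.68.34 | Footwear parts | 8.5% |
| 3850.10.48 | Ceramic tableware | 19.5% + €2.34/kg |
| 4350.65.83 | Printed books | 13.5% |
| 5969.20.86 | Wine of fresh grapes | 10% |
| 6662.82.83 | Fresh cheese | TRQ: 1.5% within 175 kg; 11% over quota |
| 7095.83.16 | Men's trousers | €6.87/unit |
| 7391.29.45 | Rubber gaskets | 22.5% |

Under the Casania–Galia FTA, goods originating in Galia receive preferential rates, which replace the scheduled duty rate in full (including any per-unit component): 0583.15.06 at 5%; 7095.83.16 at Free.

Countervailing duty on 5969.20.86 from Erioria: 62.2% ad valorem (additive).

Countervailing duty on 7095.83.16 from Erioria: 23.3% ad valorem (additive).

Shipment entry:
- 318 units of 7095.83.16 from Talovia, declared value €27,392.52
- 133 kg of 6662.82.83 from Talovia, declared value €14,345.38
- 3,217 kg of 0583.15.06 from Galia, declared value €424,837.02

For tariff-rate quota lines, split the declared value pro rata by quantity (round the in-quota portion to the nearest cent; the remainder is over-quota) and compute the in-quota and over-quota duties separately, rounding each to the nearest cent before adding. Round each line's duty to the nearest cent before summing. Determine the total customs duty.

Line 1 (7095.83.16, Talovia, 318 units, €27,392.52):
Base rate for 7095.83.16 is €6.87/unit.
7095.83.16 has an FTA preferential rate, but origin Talovia is not Galia; base rate stands.
The additional-duty order on 7095.83.16 targets Erioria, not Talovia; it does not apply.
Duty = 318 × €6.87 = €2,184.66.
Line 2 (6662.82.83, Talovia, 133 kg, €14,345.38):
Code 6662.82.83 is under a tariff-rate quota (threshold 175 kg). Quantity 133 kg is within the quota, so the in-quota rate 1.5% applies to the full value.
Duty = €14,345.38 × 1.5% = €215.18.
Line 3 (0583.15.06, Galia, 3,217 kg, €424,837.02):
Base rate for 0583.15.06 is 11.5%.
Origin Galia qualifies under the Casania–Galia agreement and 0583.15.06 is covered: preferential rate 5% applies instead.
Duty = €424,837.02 × 5% = €21,241.85.
Total = €2,184.66 + €215.18 + €21,241.85 = €23,641.69.

€23,641.69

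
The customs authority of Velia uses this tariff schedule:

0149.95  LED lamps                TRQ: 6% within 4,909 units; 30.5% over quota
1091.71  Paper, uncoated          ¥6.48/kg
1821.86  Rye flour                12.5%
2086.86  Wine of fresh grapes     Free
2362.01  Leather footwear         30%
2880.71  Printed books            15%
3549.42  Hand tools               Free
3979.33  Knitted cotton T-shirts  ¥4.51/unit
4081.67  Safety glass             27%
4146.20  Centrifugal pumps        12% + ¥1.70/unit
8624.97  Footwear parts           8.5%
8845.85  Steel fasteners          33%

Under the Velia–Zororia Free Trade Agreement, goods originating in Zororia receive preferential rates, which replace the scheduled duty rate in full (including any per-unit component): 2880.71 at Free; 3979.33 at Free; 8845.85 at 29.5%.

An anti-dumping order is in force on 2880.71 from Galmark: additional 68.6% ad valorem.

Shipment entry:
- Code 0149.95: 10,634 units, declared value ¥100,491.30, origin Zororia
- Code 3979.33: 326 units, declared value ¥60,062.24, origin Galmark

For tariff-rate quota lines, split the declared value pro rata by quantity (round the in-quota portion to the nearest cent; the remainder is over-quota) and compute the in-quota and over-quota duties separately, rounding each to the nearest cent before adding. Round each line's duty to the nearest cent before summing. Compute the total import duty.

¥20,754.54

Line 1 (0149.95, Zororia, 10,634 units, ¥100,491.30):
Code 0149.95 is under a tariff-rate quota (threshold 4,909 units). In-quota: 4,909 units at 6%; over-quota: 5,725 units at 30.5%.
Pro-rata value split: in-quota = ¥100,491.30 × 4,909/10,634 = ¥46,390.05; over-quota = ¥100,491.30 − ¥46,390.05 = ¥54,101.25.
In-quota duty = ¥46,390.05 × 6% = ¥2,783.40. Over-quota duty = ¥54,101.25 × 30.5% = ¥16,500.88.
Line duty = ¥2,783.40 + ¥16,500.88 = ¥19,284.28.
Line 2 (3979.33, Galmark, 326 units, ¥60,062.24):
Base rate for 3979.33 is ¥4.51/unit.
3979.33 has an FTA preferential rate, but origin Galmark is not Zororia; base rate stands.
Duty = 326 × ¥4.51 = ¥1,470.26.
Total = ¥19,284.28 + ¥1,470.26 = ¥20,754.54.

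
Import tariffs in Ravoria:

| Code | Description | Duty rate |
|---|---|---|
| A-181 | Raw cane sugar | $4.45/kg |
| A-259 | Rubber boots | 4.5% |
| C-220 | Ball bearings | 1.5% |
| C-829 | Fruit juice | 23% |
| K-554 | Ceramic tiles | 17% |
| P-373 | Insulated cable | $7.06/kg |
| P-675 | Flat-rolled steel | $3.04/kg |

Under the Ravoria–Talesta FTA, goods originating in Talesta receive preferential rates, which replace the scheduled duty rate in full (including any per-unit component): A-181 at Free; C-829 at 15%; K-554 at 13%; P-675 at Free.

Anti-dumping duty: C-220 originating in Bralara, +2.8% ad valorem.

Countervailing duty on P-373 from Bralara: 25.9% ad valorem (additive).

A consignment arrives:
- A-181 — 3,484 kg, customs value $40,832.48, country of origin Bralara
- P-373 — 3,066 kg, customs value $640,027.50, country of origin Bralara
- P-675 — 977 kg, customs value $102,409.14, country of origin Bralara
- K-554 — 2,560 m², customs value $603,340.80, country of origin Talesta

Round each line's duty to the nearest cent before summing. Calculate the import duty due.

Line 1 (A-181, Bralara, 3,484 kg, $40,832.48):
Base rate for A-181 is $4.45/kg.
A-181 has an FTA preferential rate, but origin Bralara is not Talesta; base rate stands.
Duty = 3,484 × $4.45 = $15,503.80.
Line 2 (P-373, Bralara, 3,066 kg, $640,027.50):
Base rate for P-373 is $7.06/kg.
Additional duty on P-373 from Bralara: +25.9% ad valorem. Applied ad valorem rate = 25.9%.
Duty = $640,027.50 × 25.9% + 3,066 × $7.06 = $187,413.08.
Line 3 (P-675, Bralara, 977 kg, $102,409.14):
Base rate for P-675 is $3.04/kg.
P-675 has an FTA preferential rate, but origin Bralara is not Talesta; base rate stands.
Duty = 977 × $3.04 = $2,970.08.
Line 4 (K-554, Talesta, 2,560 m², $603,340.80):
Base rate for K-554 is 17%.
Origin Talesta qualifies under the Ravoria–Talesta agreement and K-554 is covered: preferential rate 13% applies instead.
Duty = $603,340.80 × 13% = $78,434.30.
Total = $15,503.80 + $187,413.08 + $2,970.08 + $78,434.30 = $284,321.26.

$284,321.26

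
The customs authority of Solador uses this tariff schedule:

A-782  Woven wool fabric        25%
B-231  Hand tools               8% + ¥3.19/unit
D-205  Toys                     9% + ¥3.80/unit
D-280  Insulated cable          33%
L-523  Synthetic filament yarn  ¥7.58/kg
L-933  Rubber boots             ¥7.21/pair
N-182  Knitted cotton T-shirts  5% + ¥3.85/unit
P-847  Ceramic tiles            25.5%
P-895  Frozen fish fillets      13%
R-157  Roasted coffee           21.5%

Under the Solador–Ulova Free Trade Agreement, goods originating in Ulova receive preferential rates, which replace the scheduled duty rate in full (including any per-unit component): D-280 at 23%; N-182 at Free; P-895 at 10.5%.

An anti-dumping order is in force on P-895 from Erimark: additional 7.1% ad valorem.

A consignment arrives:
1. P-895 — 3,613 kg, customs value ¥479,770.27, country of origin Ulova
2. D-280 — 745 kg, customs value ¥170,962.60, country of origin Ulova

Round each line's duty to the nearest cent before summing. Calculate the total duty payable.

Line 1 (P-895, Ulova, 3,613 kg, ¥479,770.27):
Base rate for P-895 is 13%.
Origin Ulova qualifies under the Solador–Ulova agreement and P-895 is covered: preferential rate 10.5% applies instead.
The additional-duty order on P-895 targets Erimark, not Ulova; it does not apply.
Duty = ¥479,770.27 × 10.5% = ¥50,375.88.
Line 2 (D-280, Ulova, 745 kg, ¥170,962.60):
Base rate for D-280 is 33%.
Origin Ulova qualifies under the Solador–Ulova agreement and D-280 is covered: preferential rate 23% applies instead.
Duty = ¥170,962.60 × 23% = ¥39,321.40.
Total = ¥50,375.88 + ¥39,321.40 = ¥89,697.28.

¥89,697.28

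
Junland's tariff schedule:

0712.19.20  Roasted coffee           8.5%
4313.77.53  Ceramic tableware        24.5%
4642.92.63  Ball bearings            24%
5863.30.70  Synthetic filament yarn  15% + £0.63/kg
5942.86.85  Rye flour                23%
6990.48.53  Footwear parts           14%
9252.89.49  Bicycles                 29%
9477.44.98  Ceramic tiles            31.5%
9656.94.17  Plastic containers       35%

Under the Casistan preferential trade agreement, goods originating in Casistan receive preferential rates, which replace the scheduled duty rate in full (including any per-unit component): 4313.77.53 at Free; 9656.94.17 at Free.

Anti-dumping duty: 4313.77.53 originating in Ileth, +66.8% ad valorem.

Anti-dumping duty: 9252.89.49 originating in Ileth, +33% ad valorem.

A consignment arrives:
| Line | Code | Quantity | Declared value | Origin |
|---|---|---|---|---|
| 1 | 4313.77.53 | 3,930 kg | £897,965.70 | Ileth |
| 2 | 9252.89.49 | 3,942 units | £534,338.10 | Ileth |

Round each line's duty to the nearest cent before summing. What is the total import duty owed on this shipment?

£1,151,132.30

Line 1 (4313.77.53, Ileth, 3,930 kg, £897,965.70):
Base rate for 4313.77.53 is 24.5%.
4313.77.53 has an FTA preferential rate, but origin Ileth is not Casistan; base rate stands.
Additional duty on 4313.77.53 from Ileth: +66.8%. Applied ad valorem rate: 24.5% + 66.8% = 91.3%.
Duty = £897,965.70 × 91.3% = £819,842.68.
Line 2 (9252.89.49, Ileth, 3,942 units, £534,338.10):
Base rate for 9252.89.49 is 29%.
Additional duty on 9252.89.49 from Ileth: +33%. Applied ad valorem rate: 29% + 33% = 62%.
Duty = £534,338.10 × 62% = £331,289.62.
Total = £819,842.68 + £331,289.62 = £1,151,132.30.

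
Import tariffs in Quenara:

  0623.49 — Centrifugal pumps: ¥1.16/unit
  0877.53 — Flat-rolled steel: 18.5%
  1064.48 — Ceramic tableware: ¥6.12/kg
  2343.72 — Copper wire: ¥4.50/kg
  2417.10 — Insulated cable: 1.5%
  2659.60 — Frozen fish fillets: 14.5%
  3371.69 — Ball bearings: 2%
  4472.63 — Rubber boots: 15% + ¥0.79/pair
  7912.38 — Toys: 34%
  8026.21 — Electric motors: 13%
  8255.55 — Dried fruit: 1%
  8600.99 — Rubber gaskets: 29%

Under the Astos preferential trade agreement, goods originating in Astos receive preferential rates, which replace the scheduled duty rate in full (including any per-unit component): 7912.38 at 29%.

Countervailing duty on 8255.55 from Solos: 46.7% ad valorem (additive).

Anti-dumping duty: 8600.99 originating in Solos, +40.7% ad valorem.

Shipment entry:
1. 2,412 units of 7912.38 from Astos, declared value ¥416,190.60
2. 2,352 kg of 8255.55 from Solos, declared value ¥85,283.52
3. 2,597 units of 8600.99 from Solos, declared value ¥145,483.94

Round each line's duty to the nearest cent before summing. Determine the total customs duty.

Line 1 (7912.38, Astos, 2,412 units, ¥416,190.60):
Base rate for 7912.38 is 34%.
Origin Astos qualifies under the Quenara–Astos agreement and 7912.38 is covered: preferential rate 29% applies instead.
Duty = ¥416,190.60 × 29% = ¥120,695.27.
Line 2 (8255.55, Solos, 2,352 kg, ¥85,283.52):
Base rate for 8255.55 is 1%.
Additional duty on 8255.55 from Solos: +46.7%. Applied ad valorem rate: 1% + 46.7% = 47.7%.
Duty = ¥85,283.52 × 47.7% = ¥40,680.24.
Line 3 (8600.99, Solos, 2,597 units, ¥145,483.94):
Base rate for 8600.99 is 29%.
Additional duty on 8600.99 from Solos: +40.7%. Applied ad valorem rate: 29% + 40.7% = 69.7%.
Duty = ¥145,483.94 × 69.7% = ¥101,402.31.
Total = ¥120,695.27 + ¥40,680.24 + ¥101,402.31 = ¥262,777.82.

¥262,777.82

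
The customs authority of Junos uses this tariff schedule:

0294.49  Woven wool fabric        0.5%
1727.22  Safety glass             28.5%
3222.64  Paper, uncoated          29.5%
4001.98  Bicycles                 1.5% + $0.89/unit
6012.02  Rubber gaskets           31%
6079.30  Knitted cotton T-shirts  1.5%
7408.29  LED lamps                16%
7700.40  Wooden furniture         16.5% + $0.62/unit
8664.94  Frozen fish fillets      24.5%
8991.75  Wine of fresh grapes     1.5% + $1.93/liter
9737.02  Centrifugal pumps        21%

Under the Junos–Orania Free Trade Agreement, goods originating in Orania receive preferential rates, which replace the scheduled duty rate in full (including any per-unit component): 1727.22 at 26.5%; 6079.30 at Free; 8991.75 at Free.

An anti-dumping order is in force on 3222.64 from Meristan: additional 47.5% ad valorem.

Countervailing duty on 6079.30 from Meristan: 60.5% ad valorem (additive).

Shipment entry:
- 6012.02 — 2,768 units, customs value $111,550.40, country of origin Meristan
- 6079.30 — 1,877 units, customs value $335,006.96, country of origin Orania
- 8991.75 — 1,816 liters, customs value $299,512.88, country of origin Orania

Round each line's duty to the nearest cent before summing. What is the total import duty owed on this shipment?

Line 1 (6012.02, Meristan, 2,768 units, $111,550.40):
Base rate for 6012.02 is 31%.
Duty = $111,550.40 × 31% = $34,580.62.
Line 2 (6079.30, Orania, 1,877 units, $335,006.96):
Base rate for 6079.30 is 1.5%.
Origin Orania qualifies under the Junos–Orania agreement and 6079.30 is covered: preferential rate Free applies instead.
The additional-duty order on 6079.30 targets Meristan, not Orania; it does not apply.
Duty = $335,006.96 × 0% = $0.00.
Line 3 (8991.75, Orania, 1,816 liters, $299,512.88):
Base rate for 8991.75 is 1.5% + $1.93/liter.
Origin Orania qualifies under the Junos–Orania agreement and 8991.75 is covered: preferential rate Free applies instead.
Duty = $299,512.88 × 0% = $0.00.
Total = $34,580.62 + $0.00 + $0.00 = $34,580.62.

$34,580.62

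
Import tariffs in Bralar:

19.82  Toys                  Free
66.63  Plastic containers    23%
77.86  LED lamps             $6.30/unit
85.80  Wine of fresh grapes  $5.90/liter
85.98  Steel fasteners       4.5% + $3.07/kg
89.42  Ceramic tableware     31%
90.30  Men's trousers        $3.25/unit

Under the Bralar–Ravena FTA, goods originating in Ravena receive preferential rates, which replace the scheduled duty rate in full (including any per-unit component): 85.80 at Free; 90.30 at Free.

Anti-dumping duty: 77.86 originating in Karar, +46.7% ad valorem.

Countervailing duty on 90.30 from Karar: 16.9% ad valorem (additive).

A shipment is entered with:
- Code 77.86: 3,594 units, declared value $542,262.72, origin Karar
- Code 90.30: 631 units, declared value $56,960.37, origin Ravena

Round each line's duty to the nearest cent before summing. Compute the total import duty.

Line 1 (77.86, Karar, 3,594 units, $542,262.72):
Base rate for 77.86 is $6.30/unit.
Additional duty on 77.86 from Karar: +46.7% ad valorem. Applied ad valorem rate = 46.7%.
Duty = $542,262.72 × 46.7% + 3,594 × $6.30 = $275,878.89.
Line 2 (90.30, Ravena, 631 units, $56,960.37):
Base rate for 90.30 is $3.25/unit.
Origin Ravena qualifies under the Bralar–Ravena agreement and 90.30 is covered: preferential rate Free applies instead.
The additional-duty order on 90.30 targets Karar, not Ravena; it does not apply.
Duty = $56,960.37 × 0% = $0.00.
Total = $275,878.89 + $0.00 = $275,878.89.

$275,878.89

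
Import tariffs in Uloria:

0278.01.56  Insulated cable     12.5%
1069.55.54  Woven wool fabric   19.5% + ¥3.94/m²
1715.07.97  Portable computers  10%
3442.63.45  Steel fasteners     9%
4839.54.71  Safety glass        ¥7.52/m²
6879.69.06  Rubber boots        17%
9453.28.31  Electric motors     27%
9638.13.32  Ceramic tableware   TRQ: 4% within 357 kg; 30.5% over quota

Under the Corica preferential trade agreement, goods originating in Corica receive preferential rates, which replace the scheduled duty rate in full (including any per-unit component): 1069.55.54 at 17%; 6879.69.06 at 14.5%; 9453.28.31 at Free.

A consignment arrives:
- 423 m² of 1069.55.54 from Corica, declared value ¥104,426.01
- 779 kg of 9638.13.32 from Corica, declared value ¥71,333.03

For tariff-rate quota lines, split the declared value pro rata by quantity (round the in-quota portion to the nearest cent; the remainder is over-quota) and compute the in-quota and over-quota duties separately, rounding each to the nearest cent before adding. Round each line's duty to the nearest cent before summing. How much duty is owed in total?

¥30,846.01

Line 1 (1069.55.54, Corica, 423 m², ¥104,426.01):
Base rate for 1069.55.54 is 19.5% + ¥3.94/m².
Origin Corica qualifies under the Uloria–Corica agreement and 1069.55.54 is covered: preferential rate 17% applies instead.
Duty = ¥104,426.01 × 17% = ¥17,752.42.
Line 2 (9638.13.32, Corica, 779 kg, ¥71,333.03):
Code 9638.13.32 is under a tariff-rate quota (threshold 357 kg). In-quota: 357 kg at 4%; over-quota: 422 kg at 30.5%.
Pro-rata value split: in-quota = ¥71,333.03 × 357/779 = ¥32,690.49; over-quota = ¥71,333.03 − ¥32,690.49 = ¥38,642.54.
In-quota duty = ¥32,690.49 × 4% = ¥1,307.62. Over-quota duty = ¥38,642.54 × 30.5% = ¥11,785.97.
Line duty = ¥1,307.62 + ¥11,785.97 = ¥13,093.59.
Total = ¥17,752.42 + ¥13,093.59 = ¥30,846.01.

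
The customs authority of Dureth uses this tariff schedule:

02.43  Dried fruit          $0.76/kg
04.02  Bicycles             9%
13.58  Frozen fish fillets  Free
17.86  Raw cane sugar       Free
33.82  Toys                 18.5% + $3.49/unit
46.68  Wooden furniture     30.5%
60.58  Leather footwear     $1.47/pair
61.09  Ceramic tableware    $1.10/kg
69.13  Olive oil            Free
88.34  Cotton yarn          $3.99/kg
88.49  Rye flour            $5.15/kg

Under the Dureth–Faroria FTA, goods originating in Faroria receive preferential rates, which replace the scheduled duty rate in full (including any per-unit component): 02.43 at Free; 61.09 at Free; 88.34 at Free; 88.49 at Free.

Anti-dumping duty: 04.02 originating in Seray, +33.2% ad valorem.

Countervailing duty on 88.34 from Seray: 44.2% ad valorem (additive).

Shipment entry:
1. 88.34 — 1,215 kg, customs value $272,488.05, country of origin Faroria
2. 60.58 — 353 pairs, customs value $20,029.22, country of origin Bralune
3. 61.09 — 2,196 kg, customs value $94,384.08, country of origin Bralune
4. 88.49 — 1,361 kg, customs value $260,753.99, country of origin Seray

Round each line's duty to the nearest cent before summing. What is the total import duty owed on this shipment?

Line 1 (88.34, Faroria, 1,215 kg, $272,488.05):
Base rate for 88.34 is $3.99/kg.
Origin Faroria qualifies under the Dureth–Faroria agreement and 88.34 is covered: preferential rate Free applies instead.
The additional-duty order on 88.34 targets Seray, not Faroria; it does not apply.
Duty = $272,488.05 × 0% = $0.00.
Line 2 (60.58, Bralune, 353 pairs, $20,029.22):
Base rate for 60.58 is $1.47/pair.
Duty = 353 × $1.47 = $518.91.
Line 3 (61.09, Bralune, 2,196 kg, $94,384.08):
Base rate for 61.09 is $1.10/kg.
61.09 has an FTA preferential rate, but origin Bralune is not Faroria; base rate stands.
Duty = 2,196 × $1.10 = $2,415.60.
Line 4 (88.49, Seray, 1,361 kg, $260,753.99):
Base rate for 88.49 is $5.15/kg.
88.49 has an FTA preferential rate, but origin Seray is not Faroria; base rate stands.
Duty = 1,361 × $5.15 = $7,009.15.
Total = $0.00 + $518.91 + $2,415.60 + $7,009.15 = $9,943.66.

$9,943.66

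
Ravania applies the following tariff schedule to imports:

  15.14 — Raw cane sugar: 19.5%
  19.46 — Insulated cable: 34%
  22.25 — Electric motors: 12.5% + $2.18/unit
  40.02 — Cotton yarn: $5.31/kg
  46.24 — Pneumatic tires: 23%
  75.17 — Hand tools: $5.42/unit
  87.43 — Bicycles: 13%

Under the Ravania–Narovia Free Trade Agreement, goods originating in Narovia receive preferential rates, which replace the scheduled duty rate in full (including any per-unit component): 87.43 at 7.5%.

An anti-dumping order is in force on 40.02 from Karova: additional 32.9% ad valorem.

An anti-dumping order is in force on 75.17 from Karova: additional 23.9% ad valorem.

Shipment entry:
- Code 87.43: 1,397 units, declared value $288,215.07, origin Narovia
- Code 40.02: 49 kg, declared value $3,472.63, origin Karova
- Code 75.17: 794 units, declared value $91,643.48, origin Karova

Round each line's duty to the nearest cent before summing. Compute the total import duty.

$49,225.09

Line 1 (87.43, Narovia, 1,397 units, $288,215.07):
Base rate for 87.43 is 13%.
Origin Narovia qualifies under the Ravania–Narovia agreement and 87.43 is covered: preferential rate 7.5% applies instead.
Duty = $288,215.07 × 7.5% = $21,616.13.
Line 2 (40.02, Karova, 49 kg, $3,472.63):
Base rate for 40.02 is $5.31/kg.
Additional duty on 40.02 from Karova: +32.9% ad valorem. Applied ad valorem rate = 32.9%.
Duty = $3,472.63 × 32.9% + 49 × $5.31 = $1,402.69.
Line 3 (75.17, Karova, 794 units, $91,643.48):
Base rate for 75.17 is $5.42/unit.
Additional duty on 75.17 from Karova: +23.9% ad valorem. Applied ad valorem rate = 23.9%.
Duty = $91,643.48 × 23.9% + 794 × $5.42 = $26,206.27.
Total = $21,616.13 + $1,402.69 + $26,206.27 = $49,225.09.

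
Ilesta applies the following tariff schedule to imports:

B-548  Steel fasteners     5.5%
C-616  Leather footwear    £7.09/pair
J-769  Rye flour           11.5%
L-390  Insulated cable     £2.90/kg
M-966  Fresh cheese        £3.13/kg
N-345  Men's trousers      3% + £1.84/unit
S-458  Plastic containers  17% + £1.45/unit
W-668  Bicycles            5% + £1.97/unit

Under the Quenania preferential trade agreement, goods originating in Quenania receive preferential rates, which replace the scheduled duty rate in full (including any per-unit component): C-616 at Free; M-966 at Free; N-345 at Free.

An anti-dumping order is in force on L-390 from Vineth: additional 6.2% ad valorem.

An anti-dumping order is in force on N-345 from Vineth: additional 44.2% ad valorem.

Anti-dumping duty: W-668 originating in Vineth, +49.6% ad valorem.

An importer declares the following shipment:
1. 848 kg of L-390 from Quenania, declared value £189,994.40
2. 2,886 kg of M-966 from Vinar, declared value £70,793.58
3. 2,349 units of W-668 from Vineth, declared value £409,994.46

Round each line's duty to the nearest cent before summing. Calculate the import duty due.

£239,976.89

Line 1 (L-390, Quenania, 848 kg, £189,994.40):
Base rate for L-390 is £2.90/kg.
Origin Quenania is the FTA partner but L-390 is not on the preference list; base rate stands.
The additional-duty order on L-390 targets Vineth, not Quenania; it does not apply.
Duty = 848 × £2.90 = £2,459.20.
Line 2 (M-966, Vinar, 2,886 kg, £70,793.58):
Base rate for M-966 is £3.13/kg.
M-966 has an FTA preferential rate, but origin Vinar is not Quenania; base rate stands.
Duty = 2,886 × £3.13 = £9,033.18.
Line 3 (W-668, Vineth, 2,349 units, £409,994.46):
Base rate for W-668 is 5% + £1.97/unit.
Additional duty on W-668 from Vineth: +49.6%. Applied ad valorem rate: 5% + 49.6% = 54.6%.
Duty = £409,994.46 × 54.6% + 2,349 × £1.97 = £228,484.51.
Total = £2,459.20 + £9,033.18 + £228,484.51 = £239,976.89.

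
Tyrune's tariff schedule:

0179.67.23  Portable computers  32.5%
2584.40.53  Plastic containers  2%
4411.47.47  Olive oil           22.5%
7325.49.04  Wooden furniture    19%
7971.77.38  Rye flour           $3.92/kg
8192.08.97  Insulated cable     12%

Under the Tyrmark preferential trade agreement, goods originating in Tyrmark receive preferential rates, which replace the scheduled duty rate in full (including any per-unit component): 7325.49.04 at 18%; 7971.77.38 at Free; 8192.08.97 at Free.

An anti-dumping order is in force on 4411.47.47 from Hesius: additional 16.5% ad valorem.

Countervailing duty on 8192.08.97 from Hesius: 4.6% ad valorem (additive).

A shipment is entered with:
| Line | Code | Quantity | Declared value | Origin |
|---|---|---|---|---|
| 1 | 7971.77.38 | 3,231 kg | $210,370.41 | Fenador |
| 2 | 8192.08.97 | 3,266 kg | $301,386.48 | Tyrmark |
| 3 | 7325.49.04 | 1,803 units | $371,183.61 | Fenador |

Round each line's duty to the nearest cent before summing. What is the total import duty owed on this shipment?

Line 1 (7971.77.38, Fenador, 3,231 kg, $210,370.41):
Base rate for 7971.77.38 is $3.92/kg.
7971.77.38 has an FTA preferential rate, but origin Fenador is not Tyrmark; base rate stands.
Duty = 3,231 × $3.92 = $12,665.52.
Line 2 (8192.08.97, Tyrmark, 3,266 kg, $301,386.48):
Base rate for 8192.08.97 is 12%.
Origin Tyrmark qualifies under the Tyrune–Tyrmark agreement and 8192.08.97 is covered: preferential rate Free applies instead.
The additional-duty order on 8192.08.97 targets Hesius, not Tyrmark; it does not apply.
Duty = $301,386.48 × 0% = $0.00.
Line 3 (7325.49.04, Fenador, 1,803 units, $371,183.61):
Base rate for 7325.49.04 is 19%.
7325.49.04 has an FTA preferential rate, but origin Fenador is not Tyrmark; base rate stands.
Duty = $371,183.61 × 19% = $70,524.89.
Total = $12,665.52 + $0.00 + $70,524.89 = $83,190.41.

$83,190.41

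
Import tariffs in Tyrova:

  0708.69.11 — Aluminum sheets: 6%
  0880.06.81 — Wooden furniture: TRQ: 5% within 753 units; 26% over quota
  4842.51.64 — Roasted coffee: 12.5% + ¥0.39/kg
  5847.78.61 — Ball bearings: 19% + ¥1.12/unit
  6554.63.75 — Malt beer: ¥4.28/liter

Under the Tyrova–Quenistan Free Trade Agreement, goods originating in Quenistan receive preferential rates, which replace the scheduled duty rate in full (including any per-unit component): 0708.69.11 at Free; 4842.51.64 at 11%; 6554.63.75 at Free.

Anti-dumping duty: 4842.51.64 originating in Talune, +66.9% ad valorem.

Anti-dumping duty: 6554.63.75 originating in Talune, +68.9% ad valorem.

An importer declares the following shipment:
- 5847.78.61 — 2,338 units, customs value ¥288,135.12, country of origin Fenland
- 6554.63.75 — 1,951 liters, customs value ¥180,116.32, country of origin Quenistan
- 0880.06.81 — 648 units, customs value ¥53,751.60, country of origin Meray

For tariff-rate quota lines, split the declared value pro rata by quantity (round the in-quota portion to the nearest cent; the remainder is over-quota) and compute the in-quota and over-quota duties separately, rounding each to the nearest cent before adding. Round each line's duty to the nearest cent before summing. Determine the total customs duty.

Line 1 (5847.78.61, Fenland, 2,338 units, ¥288,135.12):
Base rate for 5847.78.61 is 19% + ¥1.12/unit.
Duty = ¥288,135.12 × 19% + 2,338 × ¥1.12 = ¥57,364.23.
Line 2 (6554.63.75, Quenistan, 1,951 liters, ¥180,116.32):
Base rate for 6554.63.75 is ¥4.28/liter.
Origin Quenistan qualifies under the Tyrova–Quenistan agreement and 6554.63.75 is covered: preferential rate Free applies instead.
The additional-duty order on 6554.63.75 targets Talune, not Quenistan; it does not apply.
Duty = ¥180,116.32 × 0% = ¥0.00.
Line 3 (0880.06.81, Meray, 648 units, ¥53,751.60):
Code 0880.06.81 is under a tariff-rate quota (threshold 753 units). Quantity 648 units is within the quota, so the in-quota rate 5% applies to the full value.
Duty = ¥53,751.60 × 5% = ¥2,687.58.
Total = ¥57,364.23 + ¥0.00 + ¥2,687.58 = ¥60,051.81.

¥60,051.81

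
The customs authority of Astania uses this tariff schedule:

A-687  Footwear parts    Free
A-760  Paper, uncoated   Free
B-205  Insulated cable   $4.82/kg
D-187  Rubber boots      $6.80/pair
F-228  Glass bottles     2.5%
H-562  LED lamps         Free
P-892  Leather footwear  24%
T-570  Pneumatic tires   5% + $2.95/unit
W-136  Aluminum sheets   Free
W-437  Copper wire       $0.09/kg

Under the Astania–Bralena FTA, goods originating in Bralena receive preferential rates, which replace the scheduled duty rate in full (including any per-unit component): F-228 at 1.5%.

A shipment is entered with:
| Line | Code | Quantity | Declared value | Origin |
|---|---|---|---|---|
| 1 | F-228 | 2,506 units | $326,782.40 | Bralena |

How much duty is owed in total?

$4,901.74

Line 1 (F-228, Bralena, 2,506 units, $326,782.40):
Base rate for F-228 is 2.5%.
Origin Bralena qualifies under the Astania–Bralena agreement and F-228 is covered: preferential rate 1.5% applies instead.
Duty = $326,782.40 × 1.5% = $4,901.74.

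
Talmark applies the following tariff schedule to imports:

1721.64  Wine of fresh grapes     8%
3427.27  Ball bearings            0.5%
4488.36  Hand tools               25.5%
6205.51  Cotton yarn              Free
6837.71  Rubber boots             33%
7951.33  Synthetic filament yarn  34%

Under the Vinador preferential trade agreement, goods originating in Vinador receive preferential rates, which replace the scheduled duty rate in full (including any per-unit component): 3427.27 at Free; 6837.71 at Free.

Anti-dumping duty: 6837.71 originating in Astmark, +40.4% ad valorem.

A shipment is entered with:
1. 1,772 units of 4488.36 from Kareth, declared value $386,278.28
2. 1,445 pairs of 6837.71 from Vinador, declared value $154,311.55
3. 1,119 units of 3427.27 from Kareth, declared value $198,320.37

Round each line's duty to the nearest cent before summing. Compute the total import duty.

Line 1 (4488.36, Kareth, 1,772 units, $386,278.28):
Base rate for 4488.36 is 25.5%.
Duty = $386,278.28 × 25.5% = $98,500.96.
Line 2 (6837.71, Vinador, 1,445 pairs, $154,311.55):
Base rate for 6837.71 is 33%.
Origin Vinador qualifies under the Talmark–Vinador agreement and 6837.71 is covered: preferential rate Free applies instead.
The additional-duty order on 6837.71 targets Astmark, not Vinador; it does not apply.
Duty = $154,311.55 × 0% = $0.00.
Line 3 (3427.27, Kareth, 1,119 units, $198,320.37):
Base rate for 3427.27 is 0.5%.
3427.27 has an FTA preferential rate, but origin Kareth is not Vinador; base rate stands.
Duty = $198,320.37 × 0.5% = $991.60.
Total = $98,500.96 + $0.00 + $991.60 = $99,492.56.

$99,492.56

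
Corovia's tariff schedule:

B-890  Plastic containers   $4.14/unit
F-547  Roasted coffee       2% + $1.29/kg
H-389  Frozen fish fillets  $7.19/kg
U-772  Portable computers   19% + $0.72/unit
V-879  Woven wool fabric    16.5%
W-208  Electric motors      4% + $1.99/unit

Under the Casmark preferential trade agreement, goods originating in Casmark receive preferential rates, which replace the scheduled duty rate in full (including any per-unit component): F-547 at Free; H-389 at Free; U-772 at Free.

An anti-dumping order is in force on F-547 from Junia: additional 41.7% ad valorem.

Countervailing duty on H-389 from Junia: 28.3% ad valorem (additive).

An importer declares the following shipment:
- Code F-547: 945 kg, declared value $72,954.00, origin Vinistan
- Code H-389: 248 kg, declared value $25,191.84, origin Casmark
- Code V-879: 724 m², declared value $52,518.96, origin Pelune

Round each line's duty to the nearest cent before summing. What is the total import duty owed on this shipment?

$11,343.76

Line 1 (F-547, Vinistan, 945 kg, $72,954.00):
Base rate for F-547 is 2% + $1.29/kg.
F-547 has an FTA preferential rate, but origin Vinistan is not Casmark; base rate stands.
The additional-duty order on F-547 targets Junia, not Vinistan; it does not apply.
Duty = $72,954.00 × 2% + 945 × $1.29 = $2,678.13.
Line 2 (H-389, Casmark, 248 kg, $25,191.84):
Base rate for H-389 is $7.19/kg.
Origin Casmark qualifies under the Corovia–Casmark agreement and H-389 is covered: preferential rate Free applies instead.
The additional-duty order on H-389 targets Junia, not Casmark; it does not apply.
Duty = $25,191.84 × 0% = $0.00.
Line 3 (V-879, Pelune, 724 m², $52,518.96):
Base rate for V-879 is 16.5%.
Duty = $52,518.96 × 16.5% = $8,665.63.
Total = $2,678.13 + $0.00 + $8,665.63 = $11,343.76.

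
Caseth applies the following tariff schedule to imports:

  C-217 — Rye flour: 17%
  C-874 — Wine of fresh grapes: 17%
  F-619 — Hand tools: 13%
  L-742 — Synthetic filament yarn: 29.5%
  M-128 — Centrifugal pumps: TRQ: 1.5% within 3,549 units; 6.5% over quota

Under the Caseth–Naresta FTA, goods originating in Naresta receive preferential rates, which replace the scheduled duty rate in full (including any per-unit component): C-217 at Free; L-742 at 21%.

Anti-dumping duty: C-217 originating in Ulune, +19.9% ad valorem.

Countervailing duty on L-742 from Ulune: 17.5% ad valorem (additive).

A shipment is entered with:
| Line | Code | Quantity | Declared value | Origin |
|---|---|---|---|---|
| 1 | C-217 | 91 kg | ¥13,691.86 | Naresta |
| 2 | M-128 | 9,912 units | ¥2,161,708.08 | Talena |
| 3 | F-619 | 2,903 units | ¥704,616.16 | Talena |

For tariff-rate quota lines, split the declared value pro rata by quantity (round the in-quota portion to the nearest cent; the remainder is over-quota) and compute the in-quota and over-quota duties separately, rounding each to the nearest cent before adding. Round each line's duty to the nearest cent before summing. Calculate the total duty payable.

Line 1 (C-217, Naresta, 91 kg, ¥13,691.86):
Base rate for C-217 is 17%.
Origin Naresta qualifies under the Caseth–Naresta agreement and C-217 is covered: preferential rate Free applies instead.
The additional-duty order on C-217 targets Ulune, not Naresta; it does not apply.
Duty = ¥13,691.86 × 0% = ¥0.00.
Line 2 (M-128, Talena, 9,912 units, ¥2,161,708.08):
Code M-128 is under a tariff-rate quota (threshold 3,549 units). In-quota: 3,549 units at 1.5%; over-quota: 6,363 units at 6.5%.
Pro-rata value split: in-quota = ¥2,161,708.08 × 3,549/9,912 = ¥774,001.41; over-quota = ¥2,161,708.08 − ¥774,001.41 = ¥1,387,706.67.
In-quota duty = ¥774,001.41 × 1.5% = ¥11,610.02. Over-quota duty = ¥1,387,706.67 × 6.5% = ¥90,200.93.
Line duty = ¥11,610.02 + ¥90,200.93 = ¥101,810.95.
Line 3 (F-619, Talena, 2,903 units, ¥704,616.16):
Base rate for F-619 is 13%.
Duty = ¥704,616.16 × 13% = ¥91,600.10.
Total = ¥0.00 + ¥101,810.95 + ¥91,600.10 = ¥193,411.05.

¥193,411.05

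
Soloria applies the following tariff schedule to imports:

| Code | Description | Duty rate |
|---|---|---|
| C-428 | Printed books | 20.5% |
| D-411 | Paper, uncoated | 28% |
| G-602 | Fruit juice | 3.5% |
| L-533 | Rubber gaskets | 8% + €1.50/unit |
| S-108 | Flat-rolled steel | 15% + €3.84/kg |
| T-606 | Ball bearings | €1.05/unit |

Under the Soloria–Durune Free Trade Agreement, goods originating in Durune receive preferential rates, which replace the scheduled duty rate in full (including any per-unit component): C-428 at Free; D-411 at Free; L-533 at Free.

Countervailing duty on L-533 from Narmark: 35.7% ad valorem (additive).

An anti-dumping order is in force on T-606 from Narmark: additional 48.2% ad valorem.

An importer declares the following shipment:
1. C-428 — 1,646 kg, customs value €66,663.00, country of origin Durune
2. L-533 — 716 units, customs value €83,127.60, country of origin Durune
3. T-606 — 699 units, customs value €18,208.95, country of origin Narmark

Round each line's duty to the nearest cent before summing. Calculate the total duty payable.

€9,510.66

Line 1 (C-428, Durune, 1,646 kg, €66,663.00):
Base rate for C-428 is 20.5%.
Origin Durune qualifies under the Soloria–Durune agreement and C-428 is covered: preferential rate Free applies instead.
Duty = €66,663.00 × 0% = €0.00.
Line 2 (L-533, Durune, 716 units, €83,127.60):
Base rate for L-533 is 8% + €1.50/unit.
Origin Durune qualifies under the Soloria–Durune agreement and L-533 is covered: preferential rate Free applies instead.
The additional-duty order on L-533 targets Narmark, not Durune; it does not apply.
Duty = €83,127.60 × 0% = €0.00.
Line 3 (T-606, Narmark, 699 units, €18,208.95):
Base rate for T-606 is €1.05/unit.
Additional duty on T-606 from Narmark: +48.2% ad valorem. Applied ad valorem rate = 48.2%.
Duty = €18,208.95 × 48.2% + 699 × €1.05 = €9,510.66.
Total = €0.00 + €0.00 + €9,510.66 = €9,510.66.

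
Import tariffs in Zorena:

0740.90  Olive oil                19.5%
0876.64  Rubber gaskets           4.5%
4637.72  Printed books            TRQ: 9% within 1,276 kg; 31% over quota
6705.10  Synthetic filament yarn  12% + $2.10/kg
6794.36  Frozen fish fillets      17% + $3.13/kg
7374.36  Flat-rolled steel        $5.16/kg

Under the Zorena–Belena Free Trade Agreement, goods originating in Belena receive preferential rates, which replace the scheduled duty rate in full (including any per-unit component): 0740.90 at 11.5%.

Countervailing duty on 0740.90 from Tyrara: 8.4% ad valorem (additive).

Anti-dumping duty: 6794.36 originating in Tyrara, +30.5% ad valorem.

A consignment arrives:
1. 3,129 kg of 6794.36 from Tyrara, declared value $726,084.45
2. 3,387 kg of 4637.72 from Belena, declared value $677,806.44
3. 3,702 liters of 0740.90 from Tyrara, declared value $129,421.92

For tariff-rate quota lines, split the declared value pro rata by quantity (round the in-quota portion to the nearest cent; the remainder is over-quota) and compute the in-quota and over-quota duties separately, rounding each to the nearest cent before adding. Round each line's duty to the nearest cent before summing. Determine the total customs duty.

Line 1 (6794.36, Tyrara, 3,129 kg, $726,084.45):
Base rate for 6794.36 is 17% + $3.13/kg.
Additional duty on 6794.36 from Tyrara: +30.5%. Applied ad valorem rate: 17% + 30.5% = 47.5%.
Duty = $726,084.45 × 47.5% + 3,129 × $3.13 = $354,683.88.
Line 2 (4637.72, Belena, 3,387 kg, $677,806.44):
Code 4637.72 is under a tariff-rate quota (threshold 1,276 kg). In-quota: 1,276 kg at 9%; over-quota: 2,111 kg at 31%.
Pro-rata value split: in-quota = $677,806.44 × 1,276/3,387 = $255,353.12; over-quota = $677,806.44 − $255,353.12 = $422,453.32.
In-quota duty = $255,353.12 × 9% = $22,981.78. Over-quota duty = $422,453.32 × 31% = $130,960.53.
Line duty = $22,981.78 + $130,960.53 = $153,942.31.
Line 3 (0740.90, Tyrara, 3,702 liters, $129,421.92):
Base rate for 0740.90 is 19.5%.
0740.90 has an FTA preferential rate, but origin Tyrara is not Belena; base rate stands.
Additional duty on 0740.90 from Tyrara: +8.4%. Applied ad valorem rate: 19.5% + 8.4% = 27.9%.
Duty = $129,421.92 × 27.9% = $36,108.72.
Total = $354,683.88 + $153,942.31 + $36,108.72 = $544,734.91.

$544,734.91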